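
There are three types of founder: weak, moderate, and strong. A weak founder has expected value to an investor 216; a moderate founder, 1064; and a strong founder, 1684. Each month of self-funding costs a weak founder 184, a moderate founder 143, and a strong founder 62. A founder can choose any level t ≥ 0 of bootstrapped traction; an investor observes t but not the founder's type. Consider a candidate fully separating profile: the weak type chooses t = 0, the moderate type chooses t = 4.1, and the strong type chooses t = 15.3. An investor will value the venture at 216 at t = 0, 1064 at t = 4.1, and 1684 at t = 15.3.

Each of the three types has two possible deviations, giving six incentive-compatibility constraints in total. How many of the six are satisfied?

Moderate (own payoff 1064 − 143×4.1 = 477.7): to t=0 gives 216 → no gain ✓; to t=15.3 gives 1684 − 143×15.3 = -503.9 → no gain ✓.
Strong (own payoff 1684 − 62×15.3 = 735.4): to t=0 gives 216 → no gain ✓; to t=4.1 gives 1064 − 62×4.1 = 809.8 → profitable ✗.
Weak (own payoff 216): to t=4.1 gives 1064 − 184×4.1 = 309.6 → profitable ✗; to t=15.3 gives 1684 − 184×15.3 = -1131.2 → no gain ✓.
4 of the 6 constraints hold; not an equilibrium.

4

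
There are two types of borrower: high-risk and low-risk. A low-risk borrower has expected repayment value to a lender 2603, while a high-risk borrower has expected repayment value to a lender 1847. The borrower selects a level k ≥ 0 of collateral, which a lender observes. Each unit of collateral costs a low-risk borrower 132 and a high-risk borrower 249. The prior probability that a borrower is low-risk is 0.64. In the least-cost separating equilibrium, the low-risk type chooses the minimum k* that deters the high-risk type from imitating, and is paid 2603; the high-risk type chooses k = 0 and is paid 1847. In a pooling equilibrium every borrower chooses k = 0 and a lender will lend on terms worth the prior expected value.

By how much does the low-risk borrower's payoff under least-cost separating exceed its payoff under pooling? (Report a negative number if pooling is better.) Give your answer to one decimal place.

Least-cost separating signal: k* solves 1847 = 2603 − 249·k*, so k* = (2603 − 1847)/249 ≈ 3.0361.
Low-risk type's separating payoff: 2603 − 132 × k* = 2603 − 132 × (2603 − 1847)/249 = 2603 − 99792/249 ≈ 2202.229.
Pooling payoff: 0.64 × 2603 + 0.36 × 1847 = 2330.84.
Difference: 2202.229 − 2330.84 = -128.611, i.e. -128.6 to one decimal place.
The low-risk type would prefer the pooling outcome.

-128.6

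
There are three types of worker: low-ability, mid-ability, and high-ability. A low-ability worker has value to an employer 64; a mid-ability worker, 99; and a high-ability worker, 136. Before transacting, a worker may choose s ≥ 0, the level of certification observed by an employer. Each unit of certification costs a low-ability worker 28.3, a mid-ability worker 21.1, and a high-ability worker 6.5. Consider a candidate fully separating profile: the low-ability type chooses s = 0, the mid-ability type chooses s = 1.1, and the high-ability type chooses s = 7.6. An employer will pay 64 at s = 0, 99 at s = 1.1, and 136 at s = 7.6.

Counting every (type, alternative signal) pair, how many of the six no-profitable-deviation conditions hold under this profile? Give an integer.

4

High-ability (own payoff 136 − 6.5×7.6 = 86.6): to s=0 gives 64 → no gain ✓; to s=1.1 gives 99 − 6.5×1.1 = 91.85 → profitable ✗.
Low-ability (own payoff 64): to s=1.1 gives 99 − 28.3×1.1 = 67.87 → profitable ✗; to s=7.6 gives 136 − 28.3×7.6 = -79.08 → no gain ✓.
Mid-ability (own payoff 99 − 21.1×1.1 = 75.79): to s=0 gives 64 → no gain ✓; to s=7.6 gives 136 − 21.1×7.6 = -24.36 → no gain ✓.
4 of the 6 constraints hold; not an equilibrium.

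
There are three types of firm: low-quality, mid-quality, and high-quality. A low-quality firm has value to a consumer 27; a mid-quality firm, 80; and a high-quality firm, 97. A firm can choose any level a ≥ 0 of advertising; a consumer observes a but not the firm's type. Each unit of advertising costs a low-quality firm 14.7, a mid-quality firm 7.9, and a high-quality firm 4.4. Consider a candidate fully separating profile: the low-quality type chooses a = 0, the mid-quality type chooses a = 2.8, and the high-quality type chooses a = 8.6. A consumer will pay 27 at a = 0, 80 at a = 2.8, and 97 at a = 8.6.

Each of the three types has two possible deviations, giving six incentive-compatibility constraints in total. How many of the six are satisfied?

4

Mid-quality (own payoff 80 − 7.9×2.8 = 57.88): to a=0 gives 27 → no gain ✓; to a=8.6 gives 97 − 7.9×8.6 = 29.06 → no gain ✓.
Low-quality (own payoff 27): to a=2.8 gives 80 − 14.7×2.8 = 38.84 → profitable ✗; to a=8.6 gives 97 − 14.7×8.6 = -29.42 → no gain ✓.
High-quality (own payoff 97 − 4.4×8.6 = 59.16): to a=0 gives 27 → no gain ✓; to a=2.8 gives 80 − 4.4×2.8 = 67.68 → profitable ✗.
4 of the 6 constraints hold; not an equilibrium.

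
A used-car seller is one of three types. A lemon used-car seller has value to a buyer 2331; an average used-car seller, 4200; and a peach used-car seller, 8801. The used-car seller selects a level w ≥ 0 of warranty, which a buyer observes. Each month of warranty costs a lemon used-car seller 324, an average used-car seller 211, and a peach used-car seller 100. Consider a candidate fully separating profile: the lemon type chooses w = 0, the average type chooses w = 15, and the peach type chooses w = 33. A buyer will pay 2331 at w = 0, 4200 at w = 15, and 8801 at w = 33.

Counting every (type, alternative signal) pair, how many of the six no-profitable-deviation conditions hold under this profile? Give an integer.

Average (own payoff 4200 − 211×15 = 1035): to w=0 gives 2331 → profitable ✗; to w=33 gives 8801 − 211×33 = 1838 → profitable ✗.
Peach (own payoff 8801 − 100×33 = 5501): to w=0 gives 2331 → no gain ✓; to w=15 gives 4200 − 100×15 = 2700 → no gain ✓.
Lemon (own payoff 2331): to w=15 gives 4200 − 324×15 = -660 → no gain ✓; to w=33 gives 8801 − 324×33 = -1891 → no gain ✓.
4 of the 6 constraints hold; not an equilibrium.

4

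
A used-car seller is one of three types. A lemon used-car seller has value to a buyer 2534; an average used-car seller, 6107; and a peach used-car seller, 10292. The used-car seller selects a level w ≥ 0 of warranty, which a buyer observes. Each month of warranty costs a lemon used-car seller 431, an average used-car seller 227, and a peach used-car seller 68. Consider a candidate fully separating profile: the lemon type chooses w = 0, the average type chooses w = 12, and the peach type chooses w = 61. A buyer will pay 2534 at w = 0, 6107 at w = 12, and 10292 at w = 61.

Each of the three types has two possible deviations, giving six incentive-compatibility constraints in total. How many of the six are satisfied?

Peach (own payoff 10292 − 68×61 = 6144): to w=0 gives 2534 → no gain ✓; to w=12 gives 6107 − 68×12 = 5291 → no gain ✓.
Lemon (own payoff 2534): to w=12 gives 6107 − 431×12 = 935 → no gain ✓; to w=61 gives 10292 − 431×61 = -15999 → no gain ✓.
Average (own payoff 6107 − 227×12 = 3383): to w=0 gives 2534 → no gain ✓; to w=61 gives 10292 − 227×61 = -3555 → no gain ✓.
6 of the 6 constraints hold; this profile is a separating equilibrium.

6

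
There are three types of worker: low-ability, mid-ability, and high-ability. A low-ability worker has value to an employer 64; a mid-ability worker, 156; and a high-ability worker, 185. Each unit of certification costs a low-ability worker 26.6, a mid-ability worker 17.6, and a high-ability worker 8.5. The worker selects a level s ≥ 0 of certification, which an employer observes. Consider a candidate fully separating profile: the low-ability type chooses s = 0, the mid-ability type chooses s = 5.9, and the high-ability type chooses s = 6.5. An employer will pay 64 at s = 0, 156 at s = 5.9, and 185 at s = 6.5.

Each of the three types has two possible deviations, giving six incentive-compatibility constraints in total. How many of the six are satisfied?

4

Mid-ability (own payoff 156 − 17.6×5.9 = 52.16): to s=0 gives 64 → profitable ✗; to s=6.5 gives 185 − 17.6×6.5 = 70.6 → profitable ✗.
Low-ability (own payoff 64): to s=5.9 gives 156 − 26.6×5.9 = -0.94 → no gain ✓; to s=6.5 gives 185 − 26.6×6.5 = 12.1 → no gain ✓.
High-ability (own payoff 185 − 8.5×6.5 = 129.75): to s=0 gives 64 → no gain ✓; to s=5.9 gives 156 − 8.5×5.9 = 105.85 → no gain ✓.
4 of the 6 constraints hold; not an equilibrium.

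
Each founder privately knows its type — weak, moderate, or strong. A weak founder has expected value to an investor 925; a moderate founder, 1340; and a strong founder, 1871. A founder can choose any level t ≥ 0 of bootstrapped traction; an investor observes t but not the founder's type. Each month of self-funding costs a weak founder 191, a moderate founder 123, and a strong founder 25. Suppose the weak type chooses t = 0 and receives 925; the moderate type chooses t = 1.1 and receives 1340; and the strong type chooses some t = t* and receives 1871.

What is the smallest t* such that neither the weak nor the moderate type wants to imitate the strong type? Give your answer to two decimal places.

5.42

Moderate type (on-path payoff 1340 − 123×1.1 = 1204.7) won't mimic when 1204.7 ≥ 1871 − 123·t*, i.e. t* ≥ 5.42.
Weak type (on-path payoff 925) won't mimic when 925 ≥ 1871 − 191·t*, i.e. t* ≥ 4.95.
Both must hold, so t* = max(4.95, 5.42) = 5.42. The moderate type's constraint binds.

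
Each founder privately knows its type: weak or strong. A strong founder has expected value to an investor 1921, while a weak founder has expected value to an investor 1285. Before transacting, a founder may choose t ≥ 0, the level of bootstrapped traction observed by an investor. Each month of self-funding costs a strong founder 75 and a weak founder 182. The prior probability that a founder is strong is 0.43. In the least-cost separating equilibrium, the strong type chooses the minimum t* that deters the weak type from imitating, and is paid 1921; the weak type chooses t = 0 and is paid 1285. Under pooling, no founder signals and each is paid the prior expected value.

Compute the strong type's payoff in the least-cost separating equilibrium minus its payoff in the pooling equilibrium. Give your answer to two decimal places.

100.43

Least-cost separating signal: t* solves 1285 = 1921 − 182·t*, so t* = (1921 − 1285)/182 ≈ 3.4945.
Strong type's separating payoff: 1921 − 75 × t* = 1921 − 75 × (1921 − 1285)/182 = 1921 − 47700/182 ≈ 1658.9121.
Pooling payoff: 0.43 × 1921 + 0.57 × 1285 = 1558.48.
Difference: 1658.9121 − 1558.48 = 100.4321, i.e. 100.43 to two decimal places.
The strong type prefers to separate.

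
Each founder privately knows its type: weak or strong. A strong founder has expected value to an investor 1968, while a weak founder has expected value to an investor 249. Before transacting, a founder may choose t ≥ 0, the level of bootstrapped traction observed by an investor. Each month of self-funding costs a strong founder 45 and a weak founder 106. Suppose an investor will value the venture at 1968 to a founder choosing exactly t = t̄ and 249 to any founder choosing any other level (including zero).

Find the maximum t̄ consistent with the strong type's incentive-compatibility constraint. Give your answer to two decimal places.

38.20

Choosing t̄ yields the strong type 1968 − 45·t̄; choosing zero yields 249.
The strong type is indifferent at 1968 − 45·t̄ = 249, i.e. t̄ = (1968 − 249) / 45 = 38.20.
For any t̄ above 38.20 the strong type would rather pool at zero, so separation collapses.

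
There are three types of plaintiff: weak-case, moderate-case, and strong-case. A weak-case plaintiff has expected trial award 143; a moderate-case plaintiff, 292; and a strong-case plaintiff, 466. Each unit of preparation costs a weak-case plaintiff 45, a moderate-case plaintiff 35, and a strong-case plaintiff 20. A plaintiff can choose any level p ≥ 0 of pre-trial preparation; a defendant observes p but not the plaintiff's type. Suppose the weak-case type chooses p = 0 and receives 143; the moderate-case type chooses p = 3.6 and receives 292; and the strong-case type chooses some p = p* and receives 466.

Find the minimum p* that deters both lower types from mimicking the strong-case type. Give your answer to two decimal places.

Weak-case type (on-path payoff 143) won't mimic when 143 ≥ 466 − 45·p*, i.e. p* ≥ 7.18.
Moderate-case type (on-path payoff 292 − 35×3.6 = 166) won't mimic when 166 ≥ 466 − 35·p*, i.e. p* ≥ 8.57.
Both must hold, so p* = max(7.18, 8.57) = 8.57. The moderate-case type's constraint binds.

8.57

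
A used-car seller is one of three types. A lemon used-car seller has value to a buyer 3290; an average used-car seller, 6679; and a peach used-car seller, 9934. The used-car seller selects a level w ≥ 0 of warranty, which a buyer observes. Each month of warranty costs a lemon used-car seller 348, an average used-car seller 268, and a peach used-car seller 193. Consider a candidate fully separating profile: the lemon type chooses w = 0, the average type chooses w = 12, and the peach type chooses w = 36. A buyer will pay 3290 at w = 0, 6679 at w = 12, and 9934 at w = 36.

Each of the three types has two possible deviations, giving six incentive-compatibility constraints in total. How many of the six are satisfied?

4

Average (own payoff 6679 − 268×12 = 3463): to w=0 gives 3290 → no gain ✓; to w=36 gives 9934 − 268×36 = 286 → no gain ✓.
Lemon (own payoff 3290): to w=12 gives 6679 − 348×12 = 2503 → no gain ✓; to w=36 gives 9934 − 348×36 = -2594 → no gain ✓.
Peach (own payoff 9934 − 193×36 = 2986): to w=0 gives 3290 → profitable ✗; to w=12 gives 6679 − 193×12 = 4363 → profitable ✗.
4 of the 6 constraints hold; not an equilibrium.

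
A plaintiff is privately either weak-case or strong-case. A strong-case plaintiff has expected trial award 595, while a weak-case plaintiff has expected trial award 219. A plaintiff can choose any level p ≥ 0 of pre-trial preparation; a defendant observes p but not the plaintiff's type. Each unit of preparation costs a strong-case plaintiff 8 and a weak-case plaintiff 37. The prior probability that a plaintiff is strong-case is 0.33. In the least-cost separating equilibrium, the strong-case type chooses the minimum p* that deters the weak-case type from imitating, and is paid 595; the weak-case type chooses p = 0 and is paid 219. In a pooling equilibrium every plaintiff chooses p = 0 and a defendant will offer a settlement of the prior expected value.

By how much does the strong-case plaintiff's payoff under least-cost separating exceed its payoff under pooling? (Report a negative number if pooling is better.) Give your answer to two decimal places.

Least-cost separating signal: p* solves 219 = 595 − 37·p*, so p* = (595 − 219)/37 ≈ 10.1622.
Strong-case type's separating payoff: 595 − 8 × p* = 595 − 8 × (595 − 219)/37 = 595 − 3008/37 ≈ 513.7027.
Pooling payoff: 0.33 × 595 + 0.67 × 219 = 343.08.
Difference: 513.7027 − 343.08 = 170.6227, i.e. 170.62 to two decimal places.
The strong-case type prefers to separate.

170.62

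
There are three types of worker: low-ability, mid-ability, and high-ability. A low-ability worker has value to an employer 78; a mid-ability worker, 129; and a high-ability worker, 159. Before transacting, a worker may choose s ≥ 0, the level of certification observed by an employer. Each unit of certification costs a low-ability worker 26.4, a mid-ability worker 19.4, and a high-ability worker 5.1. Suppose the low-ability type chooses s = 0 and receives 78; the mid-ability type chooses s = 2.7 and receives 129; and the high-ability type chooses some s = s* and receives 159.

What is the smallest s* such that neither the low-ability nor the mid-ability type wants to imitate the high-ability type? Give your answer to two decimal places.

4.25

Mid-ability type (on-path payoff 129 − 19.4×2.7 = 76.62) won't mimic when 76.62 ≥ 159 − 19.4·s*, i.e. s* ≥ 4.25.
Low-ability type (on-path payoff 78) won't mimic when 78 ≥ 159 − 26.4·s*, i.e. s* ≥ 3.07.
Both must hold, so s* = max(3.07, 4.25) = 4.25. The mid-ability type's constraint binds.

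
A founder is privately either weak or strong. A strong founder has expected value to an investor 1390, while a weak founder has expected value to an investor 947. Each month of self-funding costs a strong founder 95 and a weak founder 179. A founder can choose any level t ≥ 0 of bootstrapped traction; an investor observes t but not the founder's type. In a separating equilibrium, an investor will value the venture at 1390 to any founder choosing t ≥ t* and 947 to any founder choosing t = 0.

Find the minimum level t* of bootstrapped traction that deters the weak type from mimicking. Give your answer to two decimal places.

2.47

A weak founder choosing t = 0 receives 947.
Imitating at t* instead would pay 1390 at cost 179·t*, netting 1390 − 179·t*.
Indifference: 947 = 1390 − 179·t*, so t* = (1390 − 947) / 179 ≈ 2.47.
This is the weak type's binding incentive-compatibility constraint; any t ≥ 2.47 sustains separation on that side.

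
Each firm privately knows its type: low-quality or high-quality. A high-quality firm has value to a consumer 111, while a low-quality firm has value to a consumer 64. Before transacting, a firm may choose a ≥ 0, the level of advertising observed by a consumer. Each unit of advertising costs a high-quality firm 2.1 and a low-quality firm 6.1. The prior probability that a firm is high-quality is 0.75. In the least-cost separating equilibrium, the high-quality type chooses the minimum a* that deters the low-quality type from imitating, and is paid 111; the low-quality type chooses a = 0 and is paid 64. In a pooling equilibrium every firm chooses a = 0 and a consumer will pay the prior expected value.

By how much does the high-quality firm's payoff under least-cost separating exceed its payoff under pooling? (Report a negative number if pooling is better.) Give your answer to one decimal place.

-4.4

Least-cost separating signal: a* solves 64 = 111 − 6.1·a*, so a* = (111 − 64)/6.1 ≈ 7.7049.
High-quality type's separating payoff: 111 − 2.1 × a* = 111 − 2.1 × (111 − 64)/6.1 = 111 − 98.7/6.1 ≈ 94.820.
Pooling payoff: 0.75 × 111 + 0.25 × 64 = 99.25.
Difference: 94.820 − 99.25 = -4.43, i.e. -4.4 to one decimal place.
The high-quality type would prefer the pooling outcome.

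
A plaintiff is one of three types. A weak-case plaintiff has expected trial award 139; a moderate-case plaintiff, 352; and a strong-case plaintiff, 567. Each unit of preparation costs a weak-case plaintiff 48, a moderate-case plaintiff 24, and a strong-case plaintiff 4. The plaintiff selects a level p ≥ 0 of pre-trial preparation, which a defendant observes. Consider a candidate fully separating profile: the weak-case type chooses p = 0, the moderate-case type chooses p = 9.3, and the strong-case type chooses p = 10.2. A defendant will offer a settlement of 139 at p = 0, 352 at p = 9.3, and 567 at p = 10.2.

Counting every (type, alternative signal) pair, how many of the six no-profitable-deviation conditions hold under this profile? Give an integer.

Weak-case (own payoff 139): to p=9.3 gives 352 − 48×9.3 = -94.4 → no gain ✓; to p=10.2 gives 567 − 48×10.2 = 77.4 → no gain ✓.
Moderate-case (own payoff 352 − 24×9.3 = 128.8): to p=0 gives 139 → profitable ✗; to p=10.2 gives 567 − 24×10.2 = 322.2 → profitable ✗.
Strong-case (own payoff 567 − 4×10.2 = 526.2): to p=0 gives 139 → no gain ✓; to p=9.3 gives 352 − 4×9.3 = 314.8 → no gain ✓.
4 of the 6 constraints hold; not an equilibrium.

4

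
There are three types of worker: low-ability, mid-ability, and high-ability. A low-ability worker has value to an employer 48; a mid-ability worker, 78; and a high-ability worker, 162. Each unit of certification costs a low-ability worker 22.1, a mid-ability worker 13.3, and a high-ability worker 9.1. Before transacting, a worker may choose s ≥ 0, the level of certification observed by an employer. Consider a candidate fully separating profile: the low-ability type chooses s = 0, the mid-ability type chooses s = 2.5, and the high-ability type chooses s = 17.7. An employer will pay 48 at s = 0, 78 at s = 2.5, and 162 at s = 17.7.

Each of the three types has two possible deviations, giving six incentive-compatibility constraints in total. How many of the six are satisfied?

3

Low-ability (own payoff 48): to s=2.5 gives 78 − 22.1×2.5 = 22.75 → no gain ✓; to s=17.7 gives 162 − 22.1×17.7 = -229.17 → no gain ✓.
High-ability (own payoff 162 − 9.1×17.7 = 0.93): to s=0 gives 48 → profitable ✗; to s=2.5 gives 78 − 9.1×2.5 = 55.25 → profitable ✗.
Mid-ability (own payoff 78 − 13.3×2.5 = 44.75): to s=0 gives 48 → profitable ✗; to s=17.7 gives 162 − 13.3×17.7 = -73.41 → no gain ✓.
3 of the 6 constraints hold; not an equilibrium.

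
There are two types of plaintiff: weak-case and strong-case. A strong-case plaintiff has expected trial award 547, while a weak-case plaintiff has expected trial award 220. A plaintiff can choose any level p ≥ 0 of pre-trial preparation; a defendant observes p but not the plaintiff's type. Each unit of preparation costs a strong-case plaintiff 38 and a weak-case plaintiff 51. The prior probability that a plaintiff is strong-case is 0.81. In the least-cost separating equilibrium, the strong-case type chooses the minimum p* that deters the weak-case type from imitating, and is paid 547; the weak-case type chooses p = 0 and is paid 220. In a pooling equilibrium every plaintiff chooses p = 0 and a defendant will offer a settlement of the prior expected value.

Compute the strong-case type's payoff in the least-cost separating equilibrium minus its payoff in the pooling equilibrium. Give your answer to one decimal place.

Least-cost separating signal: p* solves 220 = 547 − 51·p*, so p* = (547 − 220)/51 ≈ 6.4118.
Strong-case type's separating payoff: 547 − 38 × p* = 547 − 38 × (547 − 220)/51 = 547 − 12426/51 ≈ 303.353.
Pooling payoff: 0.81 × 547 + 0.19 × 220 = 484.87.
Difference: 303.353 − 484.87 = -181.517, i.e. -181.5 to one decimal place.
The strong-case type would prefer the pooling outcome.

-181.5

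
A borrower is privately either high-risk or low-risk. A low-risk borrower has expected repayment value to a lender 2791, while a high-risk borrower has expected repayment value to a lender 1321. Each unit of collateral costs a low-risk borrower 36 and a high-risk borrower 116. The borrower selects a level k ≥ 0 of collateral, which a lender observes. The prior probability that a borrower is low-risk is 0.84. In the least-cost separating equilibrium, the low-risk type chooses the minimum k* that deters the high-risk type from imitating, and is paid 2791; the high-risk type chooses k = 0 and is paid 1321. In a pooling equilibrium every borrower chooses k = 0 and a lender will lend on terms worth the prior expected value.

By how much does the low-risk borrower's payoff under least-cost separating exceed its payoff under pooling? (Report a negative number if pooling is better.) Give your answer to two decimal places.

Least-cost separating signal: k* solves 1321 = 2791 − 116·k*, so k* = (2791 − 1321)/116 ≈ 12.6724.
Low-risk type's separating payoff: 2791 − 36 × k* = 2791 − 36 × (2791 − 1321)/116 = 2791 − 52920/116 ≈ 2334.7931.
Pooling payoff: 0.84 × 2791 + 0.16 × 1321 = 2555.8.
Difference: 2334.7931 − 2555.8 = -221.0069, i.e. -221.01 to two decimal places.
The low-risk type would prefer the pooling outcome.

-221.01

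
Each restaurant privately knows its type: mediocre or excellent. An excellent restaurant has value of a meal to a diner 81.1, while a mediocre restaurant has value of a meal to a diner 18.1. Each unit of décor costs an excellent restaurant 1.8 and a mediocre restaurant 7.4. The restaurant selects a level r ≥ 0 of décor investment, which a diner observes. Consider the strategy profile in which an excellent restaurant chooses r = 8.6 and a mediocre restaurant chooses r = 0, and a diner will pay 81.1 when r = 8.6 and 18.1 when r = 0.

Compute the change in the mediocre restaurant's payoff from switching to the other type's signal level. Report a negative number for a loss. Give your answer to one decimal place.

Playing r = 0 the mediocre restaurant receives 18.1.
Deviating to r = 8.6 brings payment 81.1 at cost 7.4 × 8.6 = 63.64, netting 17.46.
Gain from deviating: 17.46 − 18.1 = -0.64, i.e. -0.6 to one decimal place.
The gain is negative, so the mediocre type's incentive-compatibility constraint is satisfied.

-0.6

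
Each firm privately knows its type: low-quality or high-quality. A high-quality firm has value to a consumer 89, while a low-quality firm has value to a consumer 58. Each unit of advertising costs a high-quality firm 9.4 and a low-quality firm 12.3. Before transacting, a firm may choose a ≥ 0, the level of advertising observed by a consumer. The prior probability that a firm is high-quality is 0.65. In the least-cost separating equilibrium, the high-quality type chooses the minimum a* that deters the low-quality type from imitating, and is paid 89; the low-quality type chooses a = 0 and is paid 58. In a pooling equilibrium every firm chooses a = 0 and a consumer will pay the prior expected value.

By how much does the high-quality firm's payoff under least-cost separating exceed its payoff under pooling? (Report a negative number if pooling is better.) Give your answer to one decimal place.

Least-cost separating signal: a* solves 58 = 89 − 12.3·a*, so a* = (89 − 58)/12.3 ≈ 2.5203.
High-quality type's separating payoff: 89 − 9.4 × a* = 89 − 9.4 × (89 − 58)/12.3 = 89 − 291.4/12.3 ≈ 65.309.
Pooling payoff: 0.65 × 89 + 0.35 × 58 = 78.15.
Difference: 65.309 − 78.15 = -12.841, i.e. -12.8 to one decimal place.
The high-quality type would prefer the pooling outcome.

-12.8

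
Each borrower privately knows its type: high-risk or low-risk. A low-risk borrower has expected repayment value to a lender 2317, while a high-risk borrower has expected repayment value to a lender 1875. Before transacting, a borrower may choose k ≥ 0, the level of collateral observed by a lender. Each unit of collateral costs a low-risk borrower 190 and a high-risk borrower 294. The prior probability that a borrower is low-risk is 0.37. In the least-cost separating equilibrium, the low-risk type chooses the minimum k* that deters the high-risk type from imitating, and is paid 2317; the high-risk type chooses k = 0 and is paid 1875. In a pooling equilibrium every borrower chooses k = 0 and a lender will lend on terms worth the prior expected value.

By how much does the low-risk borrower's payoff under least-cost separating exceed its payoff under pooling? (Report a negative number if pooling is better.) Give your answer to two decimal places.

-7.19

Least-cost separating signal: k* solves 1875 = 2317 − 294·k*, so k* = (2317 − 1875)/294 ≈ 1.5034.
Low-risk type's separating payoff: 2317 − 190 × k* = 2317 − 190 × (2317 − 1875)/294 = 2317 − 83980/294 ≈ 2031.3537.
Pooling payoff: 0.37 × 2317 + 0.63 × 1875 = 2038.54.
Difference: 2031.3537 − 2038.54 = -7.1863, i.e. -7.19 to two decimal places.
The low-risk type would prefer the pooling outcome.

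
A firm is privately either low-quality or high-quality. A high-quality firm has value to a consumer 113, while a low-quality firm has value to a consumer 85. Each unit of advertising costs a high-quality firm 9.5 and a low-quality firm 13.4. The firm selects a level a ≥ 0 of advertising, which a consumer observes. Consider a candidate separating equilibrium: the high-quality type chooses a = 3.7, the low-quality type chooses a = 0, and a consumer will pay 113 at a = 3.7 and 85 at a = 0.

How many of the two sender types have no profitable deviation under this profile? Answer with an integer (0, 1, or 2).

High-quality type: signal → 113 − 9.5 × 3.7 = 77.85; deviate to 0 → 85. IC fails (77.85 < 85).
Low-quality type: stay at 0 → 85; mimic → 113 − 13.4 × 3.7 = 63.42. IC holds (85 ≥ 63.42).
1 of 2 constraints hold, so this profile is not an equilibrium.

1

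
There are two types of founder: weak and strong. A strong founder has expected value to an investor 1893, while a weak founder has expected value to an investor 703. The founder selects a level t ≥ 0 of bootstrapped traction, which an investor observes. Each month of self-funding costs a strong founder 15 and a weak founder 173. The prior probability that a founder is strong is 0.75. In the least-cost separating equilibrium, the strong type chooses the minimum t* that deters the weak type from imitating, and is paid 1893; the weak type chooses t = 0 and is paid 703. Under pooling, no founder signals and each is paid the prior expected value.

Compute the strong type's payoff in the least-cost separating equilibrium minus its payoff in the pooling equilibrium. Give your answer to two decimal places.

194.32

Least-cost separating signal: t* solves 703 = 1893 − 173·t*, so t* = (1893 − 703)/173 ≈ 6.8786.
Strong type's separating payoff: 1893 − 15 × t* = 1893 − 15 × (1893 − 703)/173 = 1893 − 17850/173 ≈ 1789.8208.
Pooling payoff: 0.75 × 1893 + 0.25 × 703 = 1595.5.
Difference: 1789.8208 − 1595.5 = 194.3208, i.e. 194.32 to two decimal places.
The strong type prefers to separate.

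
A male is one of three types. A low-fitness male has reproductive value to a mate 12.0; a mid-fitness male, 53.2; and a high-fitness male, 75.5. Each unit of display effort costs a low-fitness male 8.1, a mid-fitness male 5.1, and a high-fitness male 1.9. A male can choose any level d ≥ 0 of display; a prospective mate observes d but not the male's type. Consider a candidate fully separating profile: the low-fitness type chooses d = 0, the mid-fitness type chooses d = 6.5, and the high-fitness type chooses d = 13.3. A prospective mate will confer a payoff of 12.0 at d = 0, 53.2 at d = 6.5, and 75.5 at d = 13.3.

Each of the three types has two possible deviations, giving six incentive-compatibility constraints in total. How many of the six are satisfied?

Mid-fitness (own payoff 53.2 − 5.1×6.5 = 20.05): to d=0 gives 12.0 → no gain ✓; to d=13.3 gives 75.5 − 5.1×13.3 = 7.67 → no gain ✓.
Low-fitness (own payoff 12.0): to d=6.5 gives 53.2 − 8.1×6.5 = 0.55 → no gain ✓; to d=13.3 gives 75.5 − 8.1×13.3 = -32.23 → no gain ✓.
High-fitness (own payoff 75.5 − 1.9×13.3 = 50.23): to d=0 gives 12.0 → no gain ✓; to d=6.5 gives 53.2 − 1.9×6.5 = 40.85 → no gain ✓.
6 of the 6 constraints hold; this profile is a separating equilibrium.

6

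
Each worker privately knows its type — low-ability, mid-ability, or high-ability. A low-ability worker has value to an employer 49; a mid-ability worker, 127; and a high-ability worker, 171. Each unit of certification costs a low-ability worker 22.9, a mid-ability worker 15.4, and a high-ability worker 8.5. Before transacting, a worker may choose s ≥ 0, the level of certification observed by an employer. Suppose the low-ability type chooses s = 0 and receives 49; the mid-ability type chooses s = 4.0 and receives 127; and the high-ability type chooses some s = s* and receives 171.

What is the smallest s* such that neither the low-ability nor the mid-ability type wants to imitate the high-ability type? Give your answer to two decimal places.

6.86

Low-ability type (on-path payoff 49) won't mimic when 49 ≥ 171 − 22.9·s*, i.e. s* ≥ 5.33.
Mid-ability type (on-path payoff 127 − 15.4×4.0 = 65.4) won't mimic when 65.4 ≥ 171 − 15.4·s*, i.e. s* ≥ 6.86.
Both must hold, so s* = max(5.33, 6.86) = 6.86. The mid-ability type's constraint binds.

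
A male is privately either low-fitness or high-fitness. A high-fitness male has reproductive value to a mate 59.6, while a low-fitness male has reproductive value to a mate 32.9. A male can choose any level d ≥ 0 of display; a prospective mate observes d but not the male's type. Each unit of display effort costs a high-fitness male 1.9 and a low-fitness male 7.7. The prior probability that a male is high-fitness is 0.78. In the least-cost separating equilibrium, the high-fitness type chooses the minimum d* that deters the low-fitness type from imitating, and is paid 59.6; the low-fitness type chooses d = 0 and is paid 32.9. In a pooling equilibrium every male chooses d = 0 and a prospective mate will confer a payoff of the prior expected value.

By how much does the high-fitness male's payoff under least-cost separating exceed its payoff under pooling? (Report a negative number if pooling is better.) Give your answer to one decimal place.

Least-cost separating signal: d* solves 32.9 = 59.6 − 7.7·d*, so d* = (59.6 − 32.9)/7.7 ≈ 3.4675.
High-fitness type's separating payoff: 59.6 − 1.9 × d* = 59.6 − 1.9 × (59.6 − 32.9)/7.7 = 59.6 − 50.73/7.7 ≈ 53.012.
Pooling payoff: 0.78 × 59.6 + 0.22 × 32.9 = 53.726.
Difference: 53.012 − 53.726 = -0.714, i.e. -0.7 to one decimal place.
The high-fitness type would prefer the pooling outcome.

-0.7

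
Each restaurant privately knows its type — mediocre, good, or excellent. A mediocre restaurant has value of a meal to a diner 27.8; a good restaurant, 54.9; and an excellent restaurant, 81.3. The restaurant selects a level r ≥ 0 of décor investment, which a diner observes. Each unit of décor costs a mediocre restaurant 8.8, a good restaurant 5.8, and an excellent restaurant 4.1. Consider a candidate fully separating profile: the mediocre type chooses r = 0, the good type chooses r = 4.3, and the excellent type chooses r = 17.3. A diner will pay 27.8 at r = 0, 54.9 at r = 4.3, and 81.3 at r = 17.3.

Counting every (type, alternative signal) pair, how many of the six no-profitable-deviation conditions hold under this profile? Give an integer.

4

Good (own payoff 54.9 − 5.8×4.3 = 29.96): to r=0 gives 27.8 → no gain ✓; to r=17.3 gives 81.3 − 5.8×17.3 = -19.04 → no gain ✓.
Mediocre (own payoff 27.8): to r=4.3 gives 54.9 − 8.8×4.3 = 17.06 → no gain ✓; to r=17.3 gives 81.3 − 8.8×17.3 = -70.94 → no gain ✓.
Excellent (own payoff 81.3 − 4.1×17.3 = 10.37): to r=0 gives 27.8 → profitable ✗; to r=4.3 gives 54.9 − 4.1×4.3 = 37.27 → profitable ✗.
4 of the 6 constraints hold; not an equilibrium.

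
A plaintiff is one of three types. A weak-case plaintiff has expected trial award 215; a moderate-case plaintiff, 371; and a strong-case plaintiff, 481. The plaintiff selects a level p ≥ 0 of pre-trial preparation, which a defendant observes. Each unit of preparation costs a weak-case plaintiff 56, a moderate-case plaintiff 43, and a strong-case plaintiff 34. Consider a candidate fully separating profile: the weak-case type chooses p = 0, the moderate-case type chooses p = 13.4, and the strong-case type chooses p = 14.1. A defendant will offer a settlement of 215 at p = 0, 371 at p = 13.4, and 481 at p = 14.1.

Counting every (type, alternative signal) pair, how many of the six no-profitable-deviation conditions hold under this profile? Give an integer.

3

Weak-case (own payoff 215): to p=13.4 gives 371 − 56×13.4 = -379.4 → no gain ✓; to p=14.1 gives 481 − 56×14.1 = -308.6 → no gain ✓.
Strong-case (own payoff 481 − 34×14.1 = 1.6): to p=0 gives 215 → profitable ✗; to p=13.4 gives 371 − 34×13.4 = -84.6 → no gain ✓.
Moderate-case (own payoff 371 − 43×13.4 = -205.2): to p=0 gives 215 → profitable ✗; to p=14.1 gives 481 − 43×14.1 = -125.3 → profitable ✗.
3 of the 6 constraints hold; not an equilibrium.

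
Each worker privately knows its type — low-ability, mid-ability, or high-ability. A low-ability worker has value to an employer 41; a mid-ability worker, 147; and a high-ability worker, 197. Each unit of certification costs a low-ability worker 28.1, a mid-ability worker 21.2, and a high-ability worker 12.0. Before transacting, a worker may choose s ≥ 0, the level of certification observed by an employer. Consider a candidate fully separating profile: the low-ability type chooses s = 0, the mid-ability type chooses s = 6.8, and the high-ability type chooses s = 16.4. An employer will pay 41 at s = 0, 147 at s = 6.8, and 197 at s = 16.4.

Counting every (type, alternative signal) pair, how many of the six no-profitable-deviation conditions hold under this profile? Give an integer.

Low-ability (own payoff 41): to s=6.8 gives 147 − 28.1×6.8 = -44.08 → no gain ✓; to s=16.4 gives 197 − 28.1×16.4 = -263.84 → no gain ✓.
Mid-ability (own payoff 147 − 21.2×6.8 = 2.84): to s=0 gives 41 → profitable ✗; to s=16.4 gives 197 − 21.2×16.4 = -150.68 → no gain ✓.
High-ability (own payoff 197 − 12.0×16.4 = 0.2): to s=0 gives 41 → profitable ✗; to s=6.8 gives 147 − 12.0×6.8 = 65.4 → profitable ✗.
3 of the 6 constraints hold; not an equilibrium.

3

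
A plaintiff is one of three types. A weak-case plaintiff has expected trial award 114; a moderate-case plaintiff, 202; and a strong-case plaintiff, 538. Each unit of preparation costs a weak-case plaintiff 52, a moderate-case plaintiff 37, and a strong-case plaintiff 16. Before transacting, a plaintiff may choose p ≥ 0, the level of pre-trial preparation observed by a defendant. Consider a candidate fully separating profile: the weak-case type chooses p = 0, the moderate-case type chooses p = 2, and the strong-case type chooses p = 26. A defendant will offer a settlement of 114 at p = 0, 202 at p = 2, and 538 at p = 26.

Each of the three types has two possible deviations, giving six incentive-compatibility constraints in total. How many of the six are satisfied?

Weak-case (own payoff 114): to p=2 gives 202 − 52×2 = 98 → no gain ✓; to p=26 gives 538 − 52×26 = -814 → no gain ✓.
Moderate-case (own payoff 202 − 37×2 = 128): to p=0 gives 114 → no gain ✓; to p=26 gives 538 − 37×26 = -424 → no gain ✓.
Strong-case (own payoff 538 − 16×26 = 122): to p=0 gives 114 → no gain ✓; to p=2 gives 202 − 16×2 = 170 → profitable ✗.
5 of the 6 constraints hold; not an equilibrium.

5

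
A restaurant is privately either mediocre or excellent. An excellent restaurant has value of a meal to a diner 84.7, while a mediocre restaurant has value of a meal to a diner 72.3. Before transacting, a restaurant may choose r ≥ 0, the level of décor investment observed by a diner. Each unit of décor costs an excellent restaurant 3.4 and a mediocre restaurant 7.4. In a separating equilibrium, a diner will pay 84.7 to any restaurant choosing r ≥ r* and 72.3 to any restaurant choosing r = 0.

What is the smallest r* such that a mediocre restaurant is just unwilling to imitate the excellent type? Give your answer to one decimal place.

1.7

A mediocre restaurant choosing r = 0 receives 72.3.
Imitating at r* instead would pay 84.7 at cost 7.4·r*, netting 84.7 − 7.4·r*.
Indifference: 72.3 = 84.7 − 7.4·r*, so r* = (84.7 − 72.3) / 7.4 ≈ 1.7.
At r* the mediocre type's incentive constraint just binds; the excellent type strictly prefers r* since its per-unit cost is lower.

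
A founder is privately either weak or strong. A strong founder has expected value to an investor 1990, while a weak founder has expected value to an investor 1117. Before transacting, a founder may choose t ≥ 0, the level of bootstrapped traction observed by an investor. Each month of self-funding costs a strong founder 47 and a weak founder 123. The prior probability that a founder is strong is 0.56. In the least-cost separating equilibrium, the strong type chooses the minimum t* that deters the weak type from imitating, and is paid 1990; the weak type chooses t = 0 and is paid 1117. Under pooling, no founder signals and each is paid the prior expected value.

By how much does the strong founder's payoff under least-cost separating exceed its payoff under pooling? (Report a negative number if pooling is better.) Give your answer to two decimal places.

50.53

Least-cost separating signal: t* solves 1117 = 1990 − 123·t*, so t* = (1990 − 1117)/123 ≈ 7.0976.
Strong type's separating payoff: 1990 − 47 × t* = 1990 − 47 × (1990 − 1117)/123 = 1990 − 41031/123 ≈ 1656.4146.
Pooling payoff: 0.56 × 1990 + 0.44 × 1117 = 1605.88.
Difference: 1656.4146 − 1605.88 = 50.5346, i.e. 50.53 to two decimal places.
The strong type prefers to separate.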